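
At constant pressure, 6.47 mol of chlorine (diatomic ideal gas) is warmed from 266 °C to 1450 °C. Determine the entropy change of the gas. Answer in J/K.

In kelvin: T₁ = 539.15 K, T₂ = 1723.15 K. At constant pressure, ΔS = nC_p ln(T₂/T₁) with C_p = 7R/2 = 29.1 J mol⁻¹ K⁻¹.
ΔS = 6.47 × 29.1 × ln(1723.15/539.15) = 219 J/K.

ΔS = 219 J/K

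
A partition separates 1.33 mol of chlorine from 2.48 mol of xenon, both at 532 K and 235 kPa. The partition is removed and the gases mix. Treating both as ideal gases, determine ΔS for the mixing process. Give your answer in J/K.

ΔS_mix = 20.5 J/K

Mole fractions: x_A = 1.33/3.81 = 0.349, x_B = 0.651.
ΔS_mix = −R(n_A ln x_A + n_B ln x_B) = −8.314 × (1.33 ln 0.349 + 2.48 ln 0.651) = 20.5 J/K.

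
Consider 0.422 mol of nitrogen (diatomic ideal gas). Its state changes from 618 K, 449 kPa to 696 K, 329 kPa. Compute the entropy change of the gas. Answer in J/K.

ΔS = nC_p ln(T₂/T₁) − nR ln(P₂/P₁), with C_p = 7R/2 = 29.1 J mol⁻¹ K⁻¹ for a diatomic ideal gas.
ΔS = 0.422 × [29.1 × ln(696/618) − 8.314 × ln(329/449)] = 2.55 J/K.

ΔS = 2.55 J/K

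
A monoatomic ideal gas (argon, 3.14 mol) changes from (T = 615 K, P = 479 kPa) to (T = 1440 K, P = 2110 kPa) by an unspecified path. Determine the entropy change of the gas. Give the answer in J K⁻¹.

ΔS = nC_p ln(T₂/T₁) − nR ln(P₂/P₁), with C_p = 5R/2 = 20.79 J mol⁻¹ K⁻¹ for a monoatomic ideal gas.
ΔS = 3.14 × [20.79 × ln(1440/615) − 8.314 × ln(2110/479)] = 16.8 J/K.

ΔS = 16.8 J/K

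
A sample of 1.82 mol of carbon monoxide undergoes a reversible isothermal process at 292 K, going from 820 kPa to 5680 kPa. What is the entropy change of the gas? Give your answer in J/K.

For an isothermal ideal gas ΔS_gas = nR ln(P₁/P₂) = 1.82 × 8.314 × ln(820/5680) = -29.3 J/K.

ΔS_gas = -29.3 J/K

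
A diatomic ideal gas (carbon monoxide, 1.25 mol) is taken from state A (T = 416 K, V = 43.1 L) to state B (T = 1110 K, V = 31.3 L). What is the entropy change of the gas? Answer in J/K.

ΔS = 22.2 J/K

Entropy is a state function: ΔS = nC_V ln(T₂/T₁) + nR ln(V₂/V₁), with C_V = 5R/2 = 20.79 J mol⁻¹ K⁻¹ for a diatomic ideal gas.
ΔS = 1.25 × [20.79 × ln(1110/416) + 8.314 × ln(31.3/43.1)] = 22.2 J/K.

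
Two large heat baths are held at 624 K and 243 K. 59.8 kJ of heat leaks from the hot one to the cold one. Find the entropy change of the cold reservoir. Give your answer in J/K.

ΔS_cold = 246 J/K

The cold reservoir gains heat Q, so ΔS_cold = +Q/T_C = 59800/243 = 246 J/K.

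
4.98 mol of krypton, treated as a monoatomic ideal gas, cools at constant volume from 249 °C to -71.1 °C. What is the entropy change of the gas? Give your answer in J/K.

In kelvin: T₁ = 522.15 K, T₂ = 202.05 K. At constant volume, ΔS = nC_V ln(T₂/T₁) with C_V = 3R/2 = 12.47 J mol⁻¹ K⁻¹.
ΔS = 4.98 × 12.47 × ln(202.05/522.15) = -59 J/K.

ΔS = -59 J/K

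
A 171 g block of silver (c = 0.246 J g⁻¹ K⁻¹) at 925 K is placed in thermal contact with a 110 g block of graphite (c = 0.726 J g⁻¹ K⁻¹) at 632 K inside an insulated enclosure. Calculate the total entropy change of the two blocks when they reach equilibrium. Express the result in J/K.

Energy balance: T_f = (m₁c₁T₁ + m₂c₂T₂)/(m₁c₁ + m₂c₂) = 733.09 K.
ΔS₁ = m₁c₁ ln(T_f/T₁) = 42.066 × ln(733.09/925) = -9.781 J/K.
ΔS₂ = m₂c₂ ln(T_f/T₂) = 79.86 × ln(733.09/632) = 11.85 J/K.
ΔS_total = -9.781 + 11.85 = 2.07 J/K.

ΔS_total = 2.07 J/K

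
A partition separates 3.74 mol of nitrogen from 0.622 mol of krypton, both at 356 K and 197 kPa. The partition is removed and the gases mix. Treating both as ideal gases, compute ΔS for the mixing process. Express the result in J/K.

Mole fractions: x_A = 3.74/4.36 = 0.857, x_B = 0.143.
ΔS_mix = −R(n_A ln x_A + n_B ln x_B) = −8.314 × (3.74 ln 0.857 + 0.622 ln 0.143) = 14.9 J/K.

ΔS_mix = 14.9 J/K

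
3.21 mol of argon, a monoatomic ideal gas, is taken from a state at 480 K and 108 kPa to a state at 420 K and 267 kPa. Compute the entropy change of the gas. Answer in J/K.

ΔS = -33.1 J/K

ΔS = nC_p ln(T₂/T₁) − nR ln(P₂/P₁), with C_p = 5R/2 = 20.79 J mol⁻¹ K⁻¹ for a monoatomic ideal gas.
ΔS = 3.21 × [20.79 × ln(420/480) − 8.314 × ln(267/108)] = -33.1 J/K.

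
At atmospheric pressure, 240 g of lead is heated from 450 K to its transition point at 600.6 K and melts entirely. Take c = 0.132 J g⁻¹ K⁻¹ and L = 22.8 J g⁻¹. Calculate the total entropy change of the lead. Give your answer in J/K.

Warming step: ΔS₁ = m c ln(T_tr/T_i) = 240 × 0.132 × ln(600.6/450) = 9.145 J/K.
Phase change: ΔS₂ = +mL/T_tr = 240 × 22.8 / 600.6 = 9.111 J/K.
ΔS_total = (9.145) + (9.111) = 18.3 J/K.

ΔS = 18.3 J/K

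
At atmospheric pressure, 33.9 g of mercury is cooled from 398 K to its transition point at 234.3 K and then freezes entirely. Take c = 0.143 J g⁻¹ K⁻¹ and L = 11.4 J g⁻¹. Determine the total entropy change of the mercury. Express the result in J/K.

Cooling step: ΔS₁ = m c ln(T_tr/T_i) = 33.9 × 0.143 × ln(234.3/398) = -2.569 J/K.
Phase change: ΔS₂ = −mL/T_tr = −33.9 × 11.4 / 234.3 = -1.649 J/K.
ΔS_total = (-2.569) + (-1.649) = -4.22 J/K.

ΔS = -4.22 J/K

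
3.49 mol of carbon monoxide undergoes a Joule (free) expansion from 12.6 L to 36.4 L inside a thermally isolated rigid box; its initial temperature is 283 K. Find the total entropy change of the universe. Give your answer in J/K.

No heat is exchanged and no work is done, so the ideal-gas temperature stays constant.
Entropy is a state function; using a reversible isothermal path, ΔS_gas = nR ln(V₂/V₁) = 3.49 × 8.314 × ln(36.4/12.6) = 30.8 J/K.
The insulated surroundings exchange no heat, so ΔS_surr = 0 and ΔS_universe = ΔS_gas.

ΔS_universe = 30.8 J/K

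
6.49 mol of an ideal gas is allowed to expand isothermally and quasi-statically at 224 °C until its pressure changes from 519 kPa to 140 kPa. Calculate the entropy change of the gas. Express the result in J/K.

For an isothermal ideal gas ΔS_gas = nR ln(P₁/P₂) = 6.49 × 8.314 × ln(519/140) = 70.7 J/K.

ΔS_gas = 70.7 J/K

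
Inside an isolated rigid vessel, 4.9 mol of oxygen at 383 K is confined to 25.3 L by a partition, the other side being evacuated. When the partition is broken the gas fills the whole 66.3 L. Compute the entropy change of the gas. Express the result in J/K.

No heat is exchanged and no work is done, so the ideal-gas temperature stays constant.
Entropy is a state function; using a reversible isothermal path, ΔS_gas = nR ln(V₂/V₁) = 4.9 × 8.314 × ln(66.3/25.3) = 39.2 J/K.

ΔS_gas = 39.2 J/K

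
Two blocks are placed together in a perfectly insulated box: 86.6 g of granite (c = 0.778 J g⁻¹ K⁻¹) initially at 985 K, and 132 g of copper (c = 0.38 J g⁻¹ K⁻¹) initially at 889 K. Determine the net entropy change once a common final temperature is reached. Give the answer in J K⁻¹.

ΔS_total = 0.15 J/K

Energy balance: T_f = (m₁c₁T₁ + m₂c₂T₂)/(m₁c₁ + m₂c₂) = 944.03 K.
ΔS₁ = m₁c₁ ln(T_f/T₁) = 67.3748 × ln(944.03/985) = -2.8623 J/K.
ΔS₂ = m₂c₂ ln(T_f/T₂) = 50.16 × ln(944.03/889) = 3.0127 J/K.
ΔS_total = -2.8623 + 3.0127 = 0.15 J/K.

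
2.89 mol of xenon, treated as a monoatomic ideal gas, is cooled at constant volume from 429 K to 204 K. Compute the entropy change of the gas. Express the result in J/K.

At constant volume, ΔS = nC_V ln(T₂/T₁) with C_V = 3R/2 = 12.47 J mol⁻¹ K⁻¹.
ΔS = 2.89 × 12.47 × ln(204/429) = -26.8 J/K.

ΔS = -26.8 J/K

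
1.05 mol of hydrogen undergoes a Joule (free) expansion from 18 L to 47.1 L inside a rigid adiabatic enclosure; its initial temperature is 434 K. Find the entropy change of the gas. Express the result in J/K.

For an ideal gas in free expansion Q = 0 and W = 0, so T is unchanged.
Entropy is a state function; using a reversible isothermal path, ΔS_gas = nR ln(V₂/V₁) = 1.05 × 8.314 × ln(47.1/18) = 8.4 J/K.

ΔS_gas = 8.4 J/K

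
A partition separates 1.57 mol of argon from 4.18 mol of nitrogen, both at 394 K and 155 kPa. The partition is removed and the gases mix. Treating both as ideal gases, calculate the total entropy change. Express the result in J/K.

Mole fractions: x_A = 1.57/5.75 = 0.273, x_B = 0.727.
ΔS_mix = −R(n_A ln x_A + n_B ln x_B) = −8.314 × (1.57 ln 0.273 + 4.18 ln 0.727) = 28 J/K.

ΔS_mix = 28 J/K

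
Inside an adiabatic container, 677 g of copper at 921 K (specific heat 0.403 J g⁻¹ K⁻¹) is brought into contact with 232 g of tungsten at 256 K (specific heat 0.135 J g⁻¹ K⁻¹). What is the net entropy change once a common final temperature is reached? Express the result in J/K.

ΔS_total = 16.6 J/K

Energy balance: T_f = (m₁c₁T₁ + m₂c₂T₂)/(m₁c₁ + m₂c₂) = 852.52 K.
ΔS₁ = m₁c₁ ln(T_f/T₁) = 272.831 × ln(852.52/921) = -21.08 J/K.
ΔS₂ = m₂c₂ ln(T_f/T₂) = 31.32 × ln(852.52/256) = 37.68 J/K.
ΔS_total = -21.08 + 37.68 = 16.6 J/K.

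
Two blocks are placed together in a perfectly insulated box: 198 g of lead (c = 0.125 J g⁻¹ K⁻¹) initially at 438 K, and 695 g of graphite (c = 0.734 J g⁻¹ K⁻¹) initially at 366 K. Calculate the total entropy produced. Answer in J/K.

Energy balance: T_f = (m₁c₁T₁ + m₂c₂T₂)/(m₁c₁ + m₂c₂) = 369.33 K.
ΔS₁ = m₁c₁ ln(T_f/T₁) = 24.75 × ln(369.33/438) = -4.2205 J/K.
ΔS₂ = m₂c₂ ln(T_f/T₂) = 510.13 × ln(369.33/366) = 4.6226 J/K.
ΔS_total = -4.2205 + 4.6226 = 0.402 J/K.

ΔS_total = 0.402 J/K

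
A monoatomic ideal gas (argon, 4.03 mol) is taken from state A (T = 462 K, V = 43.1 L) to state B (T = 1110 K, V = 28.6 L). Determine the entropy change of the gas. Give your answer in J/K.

Entropy is a state function: ΔS = nC_V ln(T₂/T₁) + nR ln(V₂/V₁), with C_V = 3R/2 = 12.47 J mol⁻¹ K⁻¹ for a monoatomic ideal gas.
ΔS = 4.03 × [12.47 × ln(1110/462) + 8.314 × ln(28.6/43.1)] = 30.3 J/K.

ΔS = 30.3 J/K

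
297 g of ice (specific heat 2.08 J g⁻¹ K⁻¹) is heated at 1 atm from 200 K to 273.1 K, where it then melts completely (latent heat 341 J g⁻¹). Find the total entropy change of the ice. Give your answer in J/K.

Warming step: ΔS₁ = m c ln(T_tr/T_i) = 297 × 2.08 × ln(273.1/200) = 192.4 J/K.
Phase change: ΔS₂ = +mL/T_tr = 297 × 341 / 273.1 = 370.8 J/K.
ΔS_total = (192.4) + (370.8) = 563 J/K.

ΔS = 563 J/K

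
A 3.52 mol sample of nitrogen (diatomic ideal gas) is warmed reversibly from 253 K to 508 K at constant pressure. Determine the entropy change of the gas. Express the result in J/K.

ΔS = 71.4 J/K

At constant pressure, ΔS = nC_p ln(T₂/T₁) with C_p = 7R/2 = 29.1 J mol⁻¹ K⁻¹.
ΔS = 3.52 × 29.1 × ln(508/253) = 71.4 J/K.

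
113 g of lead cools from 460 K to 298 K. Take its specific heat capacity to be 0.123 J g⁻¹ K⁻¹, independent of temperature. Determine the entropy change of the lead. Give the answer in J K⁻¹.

ΔS = ∫dQ_rev/T = m c ln(T₂/T₁) = 113 × 0.123 × ln(298/460) = -6.03 J/K.

ΔS = -6.03 J/K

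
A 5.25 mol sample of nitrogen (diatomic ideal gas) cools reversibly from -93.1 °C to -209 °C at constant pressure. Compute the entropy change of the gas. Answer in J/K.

In kelvin: T₁ = 180.05 K, T₂ = 64.15 K. At constant pressure, ΔS = nC_p ln(T₂/T₁) with C_p = 7R/2 = 29.1 J mol⁻¹ K⁻¹.
ΔS = 5.25 × 29.1 × ln(64.15/180.05) = -158 J/K.

ΔS = -158 J/K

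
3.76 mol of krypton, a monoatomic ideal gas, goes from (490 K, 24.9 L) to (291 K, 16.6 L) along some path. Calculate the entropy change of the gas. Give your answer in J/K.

Entropy is a state function: ΔS = nC_V ln(T₂/T₁) + nR ln(V₂/V₁), with C_V = 3R/2 = 12.47 J mol⁻¹ K⁻¹ for a monoatomic ideal gas.
ΔS = 3.76 × [12.47 × ln(291/490) + 8.314 × ln(16.6/24.9)] = -37.1 J/K.

ΔS = -37.1 J/K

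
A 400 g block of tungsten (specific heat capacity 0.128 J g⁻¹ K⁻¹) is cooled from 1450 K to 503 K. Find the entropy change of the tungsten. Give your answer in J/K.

ΔS = -54.2 J/K

ΔS = ∫dQ_rev/T = m c ln(T₂/T₁) = 400 × 0.128 × ln(503/1450) = -54.2 J/K.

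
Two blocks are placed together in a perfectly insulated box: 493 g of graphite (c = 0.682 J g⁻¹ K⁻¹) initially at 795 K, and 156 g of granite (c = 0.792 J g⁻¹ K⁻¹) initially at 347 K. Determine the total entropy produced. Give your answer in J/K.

ΔS_total = 26.9 J/K

Energy balance: T_f = (m₁c₁T₁ + m₂c₂T₂)/(m₁c₁ + m₂c₂) = 674.61 K.
ΔS₁ = m₁c₁ ln(T_f/T₁) = 336.226 × ln(674.61/795) = -55.21 J/K.
ΔS₂ = m₂c₂ ln(T_f/T₂) = 123.552 × ln(674.61/347) = 82.14 J/K.
ΔS_total = -55.21 + 82.14 = 26.9 J/K.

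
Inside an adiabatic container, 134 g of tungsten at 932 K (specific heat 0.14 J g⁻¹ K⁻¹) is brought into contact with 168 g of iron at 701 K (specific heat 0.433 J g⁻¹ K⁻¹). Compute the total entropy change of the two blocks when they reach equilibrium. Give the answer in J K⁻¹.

ΔS_total = 0.639 J/K

Energy balance: T_f = (m₁c₁T₁ + m₂c₂T₂)/(m₁c₁ + m₂c₂) = 748.36 K.
ΔS₁ = m₁c₁ ln(T_f/T₁) = 18.76 × ln(748.36/932) = -4.117 J/K.
ΔS₂ = m₂c₂ ln(T_f/T₂) = 72.744 × ln(748.36/701) = 4.756 J/K.
ΔS_total = -4.117 + 4.756 = 0.639 J/K.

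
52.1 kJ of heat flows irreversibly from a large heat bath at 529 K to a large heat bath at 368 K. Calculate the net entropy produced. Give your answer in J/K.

ΔS_hot = −Q/T_H = −52100/529 = -98.49 J/K and ΔS_cold = +Q/T_C = 52100/368 = 141.6 J/K.
ΔS_total = -98.49 + 141.6 = 43.1 J/K, positive as the second law requires.

ΔS_total = 43.1 J/K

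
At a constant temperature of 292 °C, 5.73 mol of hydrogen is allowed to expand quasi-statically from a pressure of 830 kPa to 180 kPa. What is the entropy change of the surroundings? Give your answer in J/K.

For an isothermal ideal gas ΔS_gas = nR ln(P₁/P₂) = 5.73 × 8.314 × ln(830/180) = 72.8 J/K.
The process is reversible, so ΔS_surr = −ΔS_gas = -72.8 J/K and ΔS_universe = 0.

ΔS_surr = -72.8 J/K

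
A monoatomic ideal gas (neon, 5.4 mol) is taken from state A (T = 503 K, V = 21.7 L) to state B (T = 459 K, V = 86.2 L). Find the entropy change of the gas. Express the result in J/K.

ΔS = 55.8 J/K

Entropy is a state function: ΔS = nC_V ln(T₂/T₁) + nR ln(V₂/V₁), with C_V = 3R/2 = 12.47 J mol⁻¹ K⁻¹ for a monoatomic ideal gas.
ΔS = 5.4 × [12.47 × ln(459/503) + 8.314 × ln(86.2/21.7)] = 55.8 J/K.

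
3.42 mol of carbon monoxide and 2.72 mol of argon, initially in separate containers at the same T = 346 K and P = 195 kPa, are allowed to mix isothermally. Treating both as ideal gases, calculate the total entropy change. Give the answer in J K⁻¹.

Mole fractions: x_A = 3.42/6.14 = 0.557, x_B = 0.443.
ΔS_mix = −R(n_A ln x_A + n_B ln x_B) = −8.314 × (3.42 ln 0.557 + 2.72 ln 0.443) = 35.1 J/K.

ΔS_mix = 35.1 J/K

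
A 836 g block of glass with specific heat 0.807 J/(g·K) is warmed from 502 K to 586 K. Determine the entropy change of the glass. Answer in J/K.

ΔS = 104 J/K

ΔS = ∫dQ_rev/T = m c ln(T₂/T₁) = 836 × 0.807 × ln(586/502) = 104 J/K.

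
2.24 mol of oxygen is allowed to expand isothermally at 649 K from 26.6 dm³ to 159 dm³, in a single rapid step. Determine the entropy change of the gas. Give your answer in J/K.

Entropy is a state function, so ΔS_gas depends only on the end states.
For an isothermal ideal gas ΔS_gas = nR ln(V₂/V₁) = 2.24 × 8.314 × ln(159/26.6) = 33.3 J/K.

ΔS_gas = 33.3 J/K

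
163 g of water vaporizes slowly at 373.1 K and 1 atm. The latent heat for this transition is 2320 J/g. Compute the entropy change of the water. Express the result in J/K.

Heat absorbed by the substance: Q = mL = 163 × 2320 = 378160 J.
At constant T, ΔS = Q_rev/T = 378160 / 373.1 = 1010 J/K.

ΔS = 1010 J/K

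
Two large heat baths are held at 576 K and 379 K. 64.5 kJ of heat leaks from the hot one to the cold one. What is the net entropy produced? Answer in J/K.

ΔS_hot = −Q/T_H = −64500/576 = -112 J/K and ΔS_cold = +Q/T_C = 64500/379 = 170.2 J/K.
ΔS_total = -112 + 170.2 = 58.2 J/K, positive as the second law requires.

ΔS_total = 58.2 J/K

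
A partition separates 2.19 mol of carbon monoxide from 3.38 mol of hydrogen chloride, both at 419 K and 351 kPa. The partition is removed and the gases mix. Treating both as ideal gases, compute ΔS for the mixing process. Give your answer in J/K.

Mole fractions: x_A = 2.19/5.57 = 0.393, x_B = 0.607.
ΔS_mix = −R(n_A ln x_A + n_B ln x_B) = −8.314 × (2.19 ln 0.393 + 3.38 ln 0.607) = 31 J/K.

ΔS_mix = 31 J/K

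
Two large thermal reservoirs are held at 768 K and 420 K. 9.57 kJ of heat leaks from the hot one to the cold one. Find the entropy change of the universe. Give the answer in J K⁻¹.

ΔS_total = 10.3 J/K

ΔS_hot = −Q/T_H = −9570/768 = -12.46 J/K and ΔS_cold = +Q/T_C = 9570/420 = 22.79 J/K.
ΔS_total = -12.46 + 22.79 = 10.3 J/K, positive as the second law requires.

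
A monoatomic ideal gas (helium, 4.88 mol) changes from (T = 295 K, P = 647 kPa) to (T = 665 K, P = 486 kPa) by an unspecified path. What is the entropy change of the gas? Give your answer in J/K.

ΔS = nC_p ln(T₂/T₁) − nR ln(P₂/P₁), with C_p = 5R/2 = 20.79 J mol⁻¹ K⁻¹ for a monoatomic ideal gas.
ΔS = 4.88 × [20.79 × ln(665/295) − 8.314 × ln(486/647)] = 94.1 J/K.

ΔS = 94.1 J/K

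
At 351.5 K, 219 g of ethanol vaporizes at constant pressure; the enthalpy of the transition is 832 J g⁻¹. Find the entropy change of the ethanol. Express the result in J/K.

ΔS = 518 J/K

Heat absorbed by the substance: Q = mL = 219 × 832 = 182208 J.
At constant T, ΔS = Q_rev/T = 182208 / 351.5 = 518 J/K.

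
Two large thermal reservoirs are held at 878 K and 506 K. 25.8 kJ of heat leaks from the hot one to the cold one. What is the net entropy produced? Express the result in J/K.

ΔS_hot = −Q/T_H = −25800/878 = -29.38 J/K and ΔS_cold = +Q/T_C = 25800/506 = 50.99 J/K.
ΔS_total = -29.38 + 50.99 = 21.6 J/K, positive as the second law requires.

ΔS_total = 21.6 J/K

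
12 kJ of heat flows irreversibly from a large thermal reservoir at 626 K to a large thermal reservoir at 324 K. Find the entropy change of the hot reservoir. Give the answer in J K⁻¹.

The hot reservoir loses heat Q, so ΔS_hot = −Q/T_H = −12000/626 = -19.2 J/K.

ΔS_hot = -19.2 J/K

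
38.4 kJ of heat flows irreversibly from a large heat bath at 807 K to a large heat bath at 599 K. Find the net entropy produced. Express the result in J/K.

ΔS_total = 16.5 J/K

ΔS_hot = −Q/T_H = −38400/807 = -47.58 J/K and ΔS_cold = +Q/T_C = 38400/599 = 64.11 J/K.
ΔS_total = -47.58 + 64.11 = 16.5 J/K, positive as the second law requires.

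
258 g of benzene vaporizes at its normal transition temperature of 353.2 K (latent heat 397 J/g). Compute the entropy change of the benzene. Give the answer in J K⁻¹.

ΔS = 290 J/K

Heat absorbed by the substance: Q = mL = 258 × 397 = 102426 J.
At constant T, ΔS = Q_rev/T = 102426 / 353.2 = 290 J/K.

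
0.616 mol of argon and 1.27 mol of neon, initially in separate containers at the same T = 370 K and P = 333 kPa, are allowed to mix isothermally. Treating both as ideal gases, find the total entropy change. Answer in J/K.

ΔS_mix = 9.91 J/K

Mole fractions: x_A = 0.616/1.89 = 0.327, x_B = 0.673.
ΔS_mix = −R(n_A ln x_A + n_B ln x_B) = −8.314 × (0.616 ln 0.327 + 1.27 ln 0.673) = 9.91 J/K.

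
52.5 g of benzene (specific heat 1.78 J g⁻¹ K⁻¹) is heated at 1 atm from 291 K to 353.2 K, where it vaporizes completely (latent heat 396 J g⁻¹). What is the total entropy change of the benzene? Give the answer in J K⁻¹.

Warming step: ΔS₁ = m c ln(T_tr/T_i) = 52.5 × 1.78 × ln(353.2/291) = 18.1 J/K.
Phase change: ΔS₂ = +mL/T_tr = 52.5 × 396 / 353.2 = 58.86 J/K.
ΔS_total = (18.1) + (58.86) = 77 J/K.

ΔS = 77 J/K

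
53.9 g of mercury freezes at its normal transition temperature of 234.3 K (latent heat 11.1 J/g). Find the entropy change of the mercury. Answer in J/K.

Heat released by the substance: Q = −mL = −53.9 × 11.1 = −598.29 J.
At constant T, ΔS = Q_rev/T = −598.29 / 234.3 = -2.55 J/K.

ΔS = -2.55 J/K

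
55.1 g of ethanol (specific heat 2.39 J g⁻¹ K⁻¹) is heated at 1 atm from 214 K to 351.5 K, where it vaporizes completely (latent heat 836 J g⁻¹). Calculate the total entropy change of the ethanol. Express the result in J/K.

ΔS = 196 J/K

Warming step: ΔS₁ = m c ln(T_tr/T_i) = 55.1 × 2.39 × ln(351.5/214) = 65.35 J/K.
Phase change: ΔS₂ = +mL/T_tr = 55.1 × 836 / 351.5 = 131 J/K.
ΔS_total = (65.35) + (131) = 196 J/K.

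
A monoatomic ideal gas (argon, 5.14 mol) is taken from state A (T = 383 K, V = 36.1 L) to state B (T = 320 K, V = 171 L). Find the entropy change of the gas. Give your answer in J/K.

Entropy is a state function: ΔS = nC_V ln(T₂/T₁) + nR ln(V₂/V₁), with C_V = 3R/2 = 12.47 J mol⁻¹ K⁻¹ for a monoatomic ideal gas.
ΔS = 5.14 × [12.47 × ln(320/383) + 8.314 × ln(171/36.1)] = 54.9 J/K.

ΔS = 54.9 J/K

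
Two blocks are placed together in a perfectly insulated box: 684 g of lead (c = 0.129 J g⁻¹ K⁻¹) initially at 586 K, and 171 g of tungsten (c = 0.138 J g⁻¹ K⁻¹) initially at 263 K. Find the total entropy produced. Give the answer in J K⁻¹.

Energy balance: T_f = (m₁c₁T₁ + m₂c₂T₂)/(m₁c₁ + m₂c₂) = 517.84 K.
ΔS₁ = m₁c₁ ln(T_f/T₁) = 88.236 × ln(517.84/586) = -10.91 J/K.
ΔS₂ = m₂c₂ ln(T_f/T₂) = 23.598 × ln(517.84/263) = 15.99 J/K.
ΔS_total = -10.91 + 15.99 = 5.08 J/K.

ΔS_total = 5.08 J/K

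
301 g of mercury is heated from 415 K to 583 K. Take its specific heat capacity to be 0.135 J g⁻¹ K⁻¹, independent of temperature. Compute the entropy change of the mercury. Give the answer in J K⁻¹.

ΔS = ∫dQ_rev/T = m c ln(T₂/T₁) = 301 × 0.135 × ln(583/415) = 13.8 J/K.

ΔS = 13.8 J/K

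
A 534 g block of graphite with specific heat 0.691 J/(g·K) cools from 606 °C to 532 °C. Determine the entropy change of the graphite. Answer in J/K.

ΔS = -32.4 J/K

In kelvin: T₁ = 879.15 K, T₂ = 805.15 K. ΔS = ∫dQ_rev/T = m c ln(T₂/T₁) = 534 × 0.691 × ln(805.15/879.15) = -32.4 J/K.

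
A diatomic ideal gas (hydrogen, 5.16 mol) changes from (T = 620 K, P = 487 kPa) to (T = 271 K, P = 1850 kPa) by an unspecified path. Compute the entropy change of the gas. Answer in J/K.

ΔS = -182 J/K

ΔS = nC_p ln(T₂/T₁) − nR ln(P₂/P₁), with C_p = 7R/2 = 29.1 J mol⁻¹ K⁻¹ for a diatomic ideal gas.
ΔS = 5.16 × [29.1 × ln(271/620) − 8.314 × ln(1850/487)] = -182 J/K.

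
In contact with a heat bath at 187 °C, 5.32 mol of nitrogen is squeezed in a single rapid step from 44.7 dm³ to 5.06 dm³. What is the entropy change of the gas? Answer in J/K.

Entropy is a state function, so ΔS_gas depends only on the end states.
For an isothermal ideal gas ΔS_gas = nR ln(V₂/V₁) = 5.32 × 8.314 × ln(5.06/44.7) = -96.4 J/K.

ΔS_gas = -96.4 J/K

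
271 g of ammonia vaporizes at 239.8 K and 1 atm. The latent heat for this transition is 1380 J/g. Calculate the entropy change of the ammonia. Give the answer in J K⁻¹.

ΔS = 1560 J/K

Heat absorbed by the substance: Q = mL = 271 × 1380 = 373980 J.
At constant T, ΔS = Q_rev/T = 373980 / 239.8 = 1560 J/K.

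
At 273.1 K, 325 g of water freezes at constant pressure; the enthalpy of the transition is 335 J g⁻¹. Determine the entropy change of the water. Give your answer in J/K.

Heat released by the substance: Q = −mL = −325 × 335 = −108875 J.
At constant T, ΔS = Q_rev/T = −108875 / 273.1 = -399 J/K.

ΔS = -399 J/K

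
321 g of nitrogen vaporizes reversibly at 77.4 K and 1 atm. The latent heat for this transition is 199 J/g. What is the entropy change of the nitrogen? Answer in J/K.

ΔS = 825 J/K

Heat absorbed by the substance: Q = mL = 321 × 199 = 63879 J.
At constant T, ΔS = Q_rev/T = 63879 / 77.4 = 825 J/K.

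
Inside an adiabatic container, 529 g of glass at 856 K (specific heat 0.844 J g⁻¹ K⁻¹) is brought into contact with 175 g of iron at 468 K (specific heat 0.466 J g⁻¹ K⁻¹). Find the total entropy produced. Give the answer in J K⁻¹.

ΔS_total = 10.9 J/K

Energy balance: T_f = (m₁c₁T₁ + m₂c₂T₂)/(m₁c₁ + m₂c₂) = 796.08 K.
ΔS₁ = m₁c₁ ln(T_f/T₁) = 446.476 × ln(796.08/856) = -32.4 J/K.
ΔS₂ = m₂c₂ ln(T_f/T₂) = 81.55 × ln(796.08/468) = 43.32 J/K.
ΔS_total = -32.4 + 43.32 = 10.9 J/K.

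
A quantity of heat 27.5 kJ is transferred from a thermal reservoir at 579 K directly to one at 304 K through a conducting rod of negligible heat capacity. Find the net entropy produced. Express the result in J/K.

ΔS_hot = −Q/T_H = −27500/579 = -47.5 J/K and ΔS_cold = +Q/T_C = 27500/304 = 90.46 J/K.
ΔS_total = -47.5 + 90.46 = 43 J/K, positive as the second law requires.

ΔS_total = 43 J/K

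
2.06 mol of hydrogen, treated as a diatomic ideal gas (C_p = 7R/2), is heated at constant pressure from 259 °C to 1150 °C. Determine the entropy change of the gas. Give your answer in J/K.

ΔS = 59 J/K

In kelvin: T₁ = 532.15 K, T₂ = 1423.15 K. At constant pressure, ΔS = nC_p ln(T₂/T₁) with C_p = 7R/2 = 29.1 J mol⁻¹ K⁻¹.
ΔS = 2.06 × 29.1 × ln(1423.15/532.15) = 59 J/K.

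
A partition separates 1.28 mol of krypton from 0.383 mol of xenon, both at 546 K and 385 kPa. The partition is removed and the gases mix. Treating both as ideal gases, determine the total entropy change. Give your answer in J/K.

ΔS_mix = 7.46 J/K

Mole fractions: x_A = 1.28/1.66 = 0.77, x_B = 0.23.
ΔS_mix = −R(n_A ln x_A + n_B ln x_B) = −8.314 × (1.28 ln 0.77 + 0.383 ln 0.23) = 7.46 J/K.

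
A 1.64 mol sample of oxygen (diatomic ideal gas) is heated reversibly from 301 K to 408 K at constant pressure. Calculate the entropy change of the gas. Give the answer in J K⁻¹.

At constant pressure, ΔS = nC_p ln(T₂/T₁) with C_p = 7R/2 = 29.1 J mol⁻¹ K⁻¹.
ΔS = 1.64 × 29.1 × ln(408/301) = 14.5 J/K.

ΔS = 14.5 J/K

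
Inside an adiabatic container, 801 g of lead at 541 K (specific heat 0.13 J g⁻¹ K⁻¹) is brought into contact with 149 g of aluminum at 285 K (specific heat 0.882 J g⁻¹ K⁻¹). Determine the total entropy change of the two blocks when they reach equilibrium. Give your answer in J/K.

ΔS_total = 12 J/K

Energy balance: T_f = (m₁c₁T₁ + m₂c₂T₂)/(m₁c₁ + m₂c₂) = 398.17 K.
ΔS₁ = m₁c₁ ln(T_f/T₁) = 104.13 × ln(398.17/541) = -31.92 J/K.
ΔS₂ = m₂c₂ ln(T_f/T₂) = 131.418 × ln(398.17/285) = 43.95 J/K.
ΔS_total = -31.92 + 43.95 = 12 J/K.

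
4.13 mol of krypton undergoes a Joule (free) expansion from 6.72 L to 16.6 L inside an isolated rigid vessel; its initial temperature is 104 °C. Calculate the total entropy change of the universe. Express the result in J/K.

ΔS_universe = 31.1 J/K

For an ideal gas in free expansion Q = 0 and W = 0, so T is unchanged.
Entropy is a state function; using a reversible isothermal path, ΔS_gas = nR ln(V₂/V₁) = 4.13 × 8.314 × ln(16.6/6.72) = 31.1 J/K.
The insulated surroundings exchange no heat, so ΔS_surr = 0 and ΔS_universe = ΔS_gas.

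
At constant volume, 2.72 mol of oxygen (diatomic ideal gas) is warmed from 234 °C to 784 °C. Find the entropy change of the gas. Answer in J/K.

ΔS = 41.5 J/K

In kelvin: T₁ = 507.15 K, T₂ = 1057.15 K. At constant volume, ΔS = nC_V ln(T₂/T₁) with C_V = 5R/2 = 20.79 J mol⁻¹ K⁻¹.
ΔS = 2.72 × 20.79 × ln(1057.15/507.15) = 41.5 J/K.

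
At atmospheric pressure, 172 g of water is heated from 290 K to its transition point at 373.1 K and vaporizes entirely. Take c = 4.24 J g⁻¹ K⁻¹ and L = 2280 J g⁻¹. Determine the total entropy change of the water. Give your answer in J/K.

ΔS = 1230 J/K

Warming step: ΔS₁ = m c ln(T_tr/T_i) = 172 × 4.24 × ln(373.1/290) = 183.8 J/K.
Phase change: ΔS₂ = +mL/T_tr = 172 × 2280 / 373.1 = 1051 J/K.
ΔS_total = (183.8) + (1051) = 1230 J/K.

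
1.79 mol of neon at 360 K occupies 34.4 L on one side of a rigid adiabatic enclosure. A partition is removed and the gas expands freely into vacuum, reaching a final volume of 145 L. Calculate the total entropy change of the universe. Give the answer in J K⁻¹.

No heat is exchanged and no work is done, so the ideal-gas temperature stays constant.
Entropy is a state function; using a reversible isothermal path, ΔS_gas = nR ln(V₂/V₁) = 1.79 × 8.314 × ln(145/34.4) = 21.4 J/K.
The insulated surroundings exchange no heat, so ΔS_surr = 0 and ΔS_universe = ΔS_gas.

ΔS_universe = 21.4 J/K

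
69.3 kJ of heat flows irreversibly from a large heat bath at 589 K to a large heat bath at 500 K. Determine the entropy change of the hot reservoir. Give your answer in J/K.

ΔS_hot = -118 J/K

The hot reservoir loses heat Q, so ΔS_hot = −Q/T_H = −69300/589 = -118 J/K.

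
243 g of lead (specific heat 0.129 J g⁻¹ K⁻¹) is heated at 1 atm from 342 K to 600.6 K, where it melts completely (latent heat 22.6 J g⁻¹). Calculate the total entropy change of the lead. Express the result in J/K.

Warming step: ΔS₁ = m c ln(T_tr/T_i) = 243 × 0.129 × ln(600.6/342) = 17.65 J/K.
Phase change: ΔS₂ = +mL/T_tr = 243 × 22.6 / 600.6 = 9.144 J/K.
ΔS_total = (17.65) + (9.144) = 26.8 J/K.

ΔS = 26.8 J/K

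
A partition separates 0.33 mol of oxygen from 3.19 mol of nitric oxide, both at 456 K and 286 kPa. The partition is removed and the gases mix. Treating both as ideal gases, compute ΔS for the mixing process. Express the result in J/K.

Mole fractions: x_A = 0.33/3.52 = 0.0938, x_B = 0.906.
ΔS_mix = −R(n_A ln x_A + n_B ln x_B) = −8.314 × (0.33 ln 0.0938 + 3.19 ln 0.906) = 9.11 J/K.

ΔS_mix = 9.11 J/K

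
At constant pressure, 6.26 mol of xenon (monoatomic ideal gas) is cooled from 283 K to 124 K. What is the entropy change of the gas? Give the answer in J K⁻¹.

At constant pressure, ΔS = nC_p ln(T₂/T₁) with C_p = 5R/2 = 20.79 J mol⁻¹ K⁻¹.
ΔS = 6.26 × 20.79 × ln(124/283) = -107 J/K.

ΔS = -107 J/K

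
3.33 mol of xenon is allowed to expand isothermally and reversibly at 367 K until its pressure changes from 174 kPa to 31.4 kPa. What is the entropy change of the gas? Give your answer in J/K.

For an isothermal ideal gas ΔS_gas = nR ln(P₁/P₂) = 3.33 × 8.314 × ln(174/31.4) = 47.4 J/K.

ΔS_gas = 47.4 J/K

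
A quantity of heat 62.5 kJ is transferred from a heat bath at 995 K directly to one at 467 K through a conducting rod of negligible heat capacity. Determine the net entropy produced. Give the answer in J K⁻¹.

ΔS_total = 71 J/K

ΔS_hot = −Q/T_H = −62500/995 = -62.81 J/K and ΔS_cold = +Q/T_C = 62500/467 = 133.8 J/K.
ΔS_total = -62.81 + 133.8 = 71 J/K, positive as the second law requires.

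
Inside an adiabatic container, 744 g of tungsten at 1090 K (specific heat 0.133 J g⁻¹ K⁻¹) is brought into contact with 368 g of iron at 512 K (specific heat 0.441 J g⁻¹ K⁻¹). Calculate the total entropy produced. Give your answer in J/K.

Energy balance: T_f = (m₁c₁T₁ + m₂c₂T₂)/(m₁c₁ + m₂c₂) = 730.93 K.
ΔS₁ = m₁c₁ ln(T_f/T₁) = 98.952 × ln(730.93/1090) = -39.54 J/K.
ΔS₂ = m₂c₂ ln(T_f/T₂) = 162.288 × ln(730.93/512) = 57.77 J/K.
ΔS_total = -39.54 + 57.77 = 18.2 J/K.

ΔS_total = 18.2 J/K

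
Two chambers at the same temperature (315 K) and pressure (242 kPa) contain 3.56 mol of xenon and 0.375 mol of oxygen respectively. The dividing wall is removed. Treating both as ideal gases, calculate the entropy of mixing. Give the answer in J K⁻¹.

ΔS_mix = 10.3 J/K

Mole fractions: x_A = 3.56/3.94 = 0.905, x_B = 0.0953.
ΔS_mix = −R(n_A ln x_A + n_B ln x_B) = −8.314 × (3.56 ln 0.905 + 0.375 ln 0.0953) = 10.3 J/K.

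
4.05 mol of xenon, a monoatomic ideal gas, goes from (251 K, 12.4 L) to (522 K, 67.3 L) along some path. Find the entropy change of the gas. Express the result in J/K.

ΔS = 93.9 J/K

Entropy is a state function: ΔS = nC_V ln(T₂/T₁) + nR ln(V₂/V₁), with C_V = 3R/2 = 12.47 J mol⁻¹ K⁻¹ for a monoatomic ideal gas.
ΔS = 4.05 × [12.47 × ln(522/251) + 8.314 × ln(67.3/12.4)] = 93.9 J/K.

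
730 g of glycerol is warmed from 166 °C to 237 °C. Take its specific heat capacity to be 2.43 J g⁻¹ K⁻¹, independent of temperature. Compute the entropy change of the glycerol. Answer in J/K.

In kelvin: T₁ = 439.15 K, T₂ = 510.15 K. ΔS = ∫dQ_rev/T = m c ln(T₂/T₁) = 730 × 2.43 × ln(510.15/439.15) = 266 J/K.

ΔS = 266 J/K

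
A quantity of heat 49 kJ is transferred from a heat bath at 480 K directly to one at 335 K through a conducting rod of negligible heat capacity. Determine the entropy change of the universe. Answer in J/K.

ΔS_hot = −Q/T_H = −49000/480 = -102.1 J/K and ΔS_cold = +Q/T_C = 49000/335 = 146.3 J/K.
ΔS_total = -102.1 + 146.3 = 44.2 J/K, positive as the second law requires.

ΔS_total = 44.2 J/K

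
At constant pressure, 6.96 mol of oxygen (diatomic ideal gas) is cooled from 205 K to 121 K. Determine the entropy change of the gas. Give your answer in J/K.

At constant pressure, ΔS = nC_p ln(T₂/T₁) with C_p = 7R/2 = 29.1 J mol⁻¹ K⁻¹.
ΔS = 6.96 × 29.1 × ln(121/205) = -107 J/K.

ΔS = -107 J/K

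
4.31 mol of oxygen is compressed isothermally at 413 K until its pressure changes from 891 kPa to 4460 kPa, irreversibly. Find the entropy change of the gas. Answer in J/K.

ΔS_gas = -57.7 J/K

Entropy is a state function, so ΔS_gas depends only on the end states.
For an isothermal ideal gas ΔS_gas = nR ln(P₁/P₂) = 4.31 × 8.314 × ln(891/4460) = -57.7 J/K.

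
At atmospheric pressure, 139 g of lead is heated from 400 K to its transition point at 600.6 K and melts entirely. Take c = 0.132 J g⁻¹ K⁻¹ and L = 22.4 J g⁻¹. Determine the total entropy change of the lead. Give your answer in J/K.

ΔS = 12.6 J/K

Warming step: ΔS₁ = m c ln(T_tr/T_i) = 139 × 0.132 × ln(600.6/400) = 7.458 J/K.
Phase change: ΔS₂ = +mL/T_tr = 139 × 22.4 / 600.6 = 5.184 J/K.
ΔS_total = (7.458) + (5.184) = 12.6 J/K.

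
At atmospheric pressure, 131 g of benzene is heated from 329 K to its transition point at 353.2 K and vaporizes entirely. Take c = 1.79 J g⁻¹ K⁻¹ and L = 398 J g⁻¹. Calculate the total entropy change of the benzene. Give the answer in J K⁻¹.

ΔS = 164 J/K

Warming step: ΔS₁ = m c ln(T_tr/T_i) = 131 × 1.79 × ln(353.2/329) = 16.64 J/K.
Phase change: ΔS₂ = +mL/T_tr = 131 × 398 / 353.2 = 147.6 J/K.
ΔS_total = (16.64) + (147.6) = 164 J/K.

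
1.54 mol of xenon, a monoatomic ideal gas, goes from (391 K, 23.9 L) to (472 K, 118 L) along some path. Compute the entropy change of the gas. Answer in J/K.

Entropy is a state function: ΔS = nC_V ln(T₂/T₁) + nR ln(V₂/V₁), with C_V = 3R/2 = 12.47 J mol⁻¹ K⁻¹ for a monoatomic ideal gas.
ΔS = 1.54 × [12.47 × ln(472/391) + 8.314 × ln(118/23.9)] = 24.1 J/K.

ΔS = 24.1 J/K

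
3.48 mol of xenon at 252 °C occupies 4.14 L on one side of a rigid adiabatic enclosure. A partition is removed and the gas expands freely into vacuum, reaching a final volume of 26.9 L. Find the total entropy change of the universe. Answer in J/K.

For an ideal gas in free expansion Q = 0 and W = 0, so T is unchanged.
Entropy is a state function; using a reversible isothermal path, ΔS_gas = nR ln(V₂/V₁) = 3.48 × 8.314 × ln(26.9/4.14) = 54.1 J/K.
The insulated surroundings exchange no heat, so ΔS_surr = 0 and ΔS_universe = ΔS_gas.

ΔS_universe = 54.1 J/K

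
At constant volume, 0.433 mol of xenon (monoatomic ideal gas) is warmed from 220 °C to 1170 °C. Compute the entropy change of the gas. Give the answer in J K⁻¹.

ΔS = 5.8 J/K

In kelvin: T₁ = 493.15 K, T₂ = 1443.15 K. At constant volume, ΔS = nC_V ln(T₂/T₁) with C_V = 3R/2 = 12.47 J mol⁻¹ K⁻¹.
ΔS = 0.433 × 12.47 × ln(1443.15/493.15) = 5.8 J/K.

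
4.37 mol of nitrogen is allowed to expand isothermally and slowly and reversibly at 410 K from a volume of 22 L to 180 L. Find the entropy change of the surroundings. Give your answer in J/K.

For an isothermal ideal gas ΔS_gas = nR ln(V₂/V₁) = 4.37 × 8.314 × ln(180/22) = 76.4 J/K.
The process is reversible, so ΔS_surr = −ΔS_gas = -76.4 J/K and ΔS_universe = 0.

ΔS_surr = -76.4 J/K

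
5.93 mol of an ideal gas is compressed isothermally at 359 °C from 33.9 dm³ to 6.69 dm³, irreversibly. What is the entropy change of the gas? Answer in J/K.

Entropy is a state function, so ΔS_gas depends only on the end states.
For an isothermal ideal gas ΔS_gas = nR ln(V₂/V₁) = 5.93 × 8.314 × ln(6.69/33.9) = -80 J/K.

ΔS_gas = -80 J/K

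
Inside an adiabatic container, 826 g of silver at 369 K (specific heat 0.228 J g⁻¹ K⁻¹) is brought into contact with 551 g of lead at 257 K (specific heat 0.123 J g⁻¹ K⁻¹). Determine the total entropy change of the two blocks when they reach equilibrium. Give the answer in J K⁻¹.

Energy balance: T_f = (m₁c₁T₁ + m₂c₂T₂)/(m₁c₁ + m₂c₂) = 339.36 K.
ΔS₁ = m₁c₁ ln(T_f/T₁) = 188.328 × ln(339.36/369) = -15.77 J/K.
ΔS₂ = m₂c₂ ln(T_f/T₂) = 67.773 × ln(339.36/257) = 18.84 J/K.
ΔS_total = -15.77 + 18.84 = 3.07 J/K.

ΔS_total = 3.07 J/K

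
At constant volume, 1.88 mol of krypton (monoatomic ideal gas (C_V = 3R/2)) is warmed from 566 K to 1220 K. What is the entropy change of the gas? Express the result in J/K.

ΔS = 18 J/K

At constant volume, ΔS = nC_V ln(T₂/T₁) with C_V = 3R/2 = 12.47 J mol⁻¹ K⁻¹.
ΔS = 1.88 × 12.47 × ln(1220/566) = 18 J/K.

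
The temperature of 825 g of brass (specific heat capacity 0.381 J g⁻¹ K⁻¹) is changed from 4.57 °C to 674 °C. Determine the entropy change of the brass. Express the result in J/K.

In kelvin: T₁ = 277.72 K, T₂ = 947.15 K. ΔS = ∫dQ_rev/T = m c ln(T₂/T₁) = 825 × 0.381 × ln(947.15/277.72) = 386 J/K.

ΔS = 386 J/K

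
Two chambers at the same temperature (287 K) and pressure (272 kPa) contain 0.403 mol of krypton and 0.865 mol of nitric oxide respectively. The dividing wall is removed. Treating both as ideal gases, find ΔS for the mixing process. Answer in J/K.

ΔS_mix = 6.59 J/K

Mole fractions: x_A = 0.403/1.27 = 0.318, x_B = 0.682.
ΔS_mix = −R(n_A ln x_A + n_B ln x_B) = −8.314 × (0.403 ln 0.318 + 0.865 ln 0.682) = 6.59 J/K.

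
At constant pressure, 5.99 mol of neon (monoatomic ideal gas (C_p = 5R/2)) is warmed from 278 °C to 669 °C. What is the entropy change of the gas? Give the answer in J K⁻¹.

In kelvin: T₁ = 551.15 K, T₂ = 942.15 K. At constant pressure, ΔS = nC_p ln(T₂/T₁) with C_p = 5R/2 = 20.79 J mol⁻¹ K⁻¹.
ΔS = 5.99 × 20.79 × ln(942.15/551.15) = 66.8 J/K.

ΔS = 66.8 J/K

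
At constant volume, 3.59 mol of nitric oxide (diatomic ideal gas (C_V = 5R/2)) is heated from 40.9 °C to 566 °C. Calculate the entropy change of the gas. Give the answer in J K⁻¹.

In kelvin: T₁ = 314.05 K, T₂ = 839.15 K. At constant volume, ΔS = nC_V ln(T₂/T₁) with C_V = 5R/2 = 20.79 J mol⁻¹ K⁻¹.
ΔS = 3.59 × 20.79 × ln(839.15/314.05) = 73.3 J/K.

ΔS = 73.3 J/K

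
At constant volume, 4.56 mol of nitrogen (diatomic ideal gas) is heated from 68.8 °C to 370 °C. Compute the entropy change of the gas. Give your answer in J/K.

In kelvin: T₁ = 341.95 K, T₂ = 643.15 K. At constant volume, ΔS = nC_V ln(T₂/T₁) with C_V = 5R/2 = 20.79 J mol⁻¹ K⁻¹.
ΔS = 4.56 × 20.79 × ln(643.15/341.95) = 59.9 J/K.

ΔS = 59.9 J/K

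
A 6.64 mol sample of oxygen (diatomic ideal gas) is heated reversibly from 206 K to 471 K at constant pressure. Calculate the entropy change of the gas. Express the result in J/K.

ΔS = 160 J/K

At constant pressure, ΔS = nC_p ln(T₂/T₁) with C_p = 7R/2 = 29.1 J mol⁻¹ K⁻¹.
ΔS = 6.64 × 29.1 × ln(471/206) = 160 J/K.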